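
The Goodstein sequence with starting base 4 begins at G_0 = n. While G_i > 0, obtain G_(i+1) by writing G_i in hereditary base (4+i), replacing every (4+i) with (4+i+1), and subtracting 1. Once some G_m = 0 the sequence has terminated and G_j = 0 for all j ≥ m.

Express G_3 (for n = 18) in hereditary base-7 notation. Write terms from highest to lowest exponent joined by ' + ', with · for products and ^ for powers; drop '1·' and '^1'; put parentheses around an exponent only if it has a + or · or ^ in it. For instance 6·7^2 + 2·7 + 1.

i=0: 18 = 4^2 + 2 (b=4); 4→5: 5^2 + 2 = 27; 27−1 = 26
i=1: 26 = 5^2 + 1 (b=5); 5→6: 6^2 + 1 = 37; 37−1 = 36
i=2: 36 = 6^2 (b=6); 6→7: 7^2 = 49; 49−1 = 48
i=3: 48 = 6·7 + 6 (b=7); 7→8: 6·8 + 6 = 54; 54−1 = 53

6·7 + 6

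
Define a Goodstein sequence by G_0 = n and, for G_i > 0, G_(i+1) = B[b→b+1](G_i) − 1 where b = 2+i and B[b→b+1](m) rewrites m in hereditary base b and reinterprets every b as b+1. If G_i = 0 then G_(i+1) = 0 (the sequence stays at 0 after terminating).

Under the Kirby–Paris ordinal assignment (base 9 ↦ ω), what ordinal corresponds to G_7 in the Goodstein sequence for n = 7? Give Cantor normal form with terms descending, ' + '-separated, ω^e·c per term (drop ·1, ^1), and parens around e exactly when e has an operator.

ω^7·7 + ω^6·7 + ω^5·7 + ω^4·7 + ω^3·7 + ω^2·7 + ω·7 + 6

[0] 7 ≡ 2^2 + 2 + 1 (base 2). Lift 3: 31. −1: 30.
[1] 30 ≡ 3^3 + 3 (base 3). Lift 4: 260. −1: 259.
[2] 259 ≡ 4^4 + 3 (base 4). Lift 5: 3128. −1: 3127.
[3] 3127 ≡ 5^5 + 2 (base 5). Lift 6: 46658. −1: 46657.
[4] 46657 ≡ 6^6 + 1 (base 6). Lift 7: 823544. −1: 823543.
[5] 823543 ≡ 7^7 (base 7). Lift 8: 16777216. −1: 16777215.
[6] 16777215 ≡ 7·8^7 + 7·8^6 + 7·8^5 + 7·8^4 + 7·8^3 + 7·8^2 + 7·8 + 7 (base 8). Lift 9: 37665880. −1: 37665879.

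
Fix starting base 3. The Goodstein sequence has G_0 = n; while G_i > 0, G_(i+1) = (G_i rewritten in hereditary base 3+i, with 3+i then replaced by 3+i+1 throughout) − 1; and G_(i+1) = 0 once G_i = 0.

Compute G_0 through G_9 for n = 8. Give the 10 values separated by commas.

(0) 8|_3 = 2·3 + 2 ↦ 2·4 + 2|_4 = 10 ⇒ 9
(1) 9|_4 = 2·4 + 1 ↦ 2·5 + 1|_5 = 11 ⇒ 10
(2) 10|_5 = 2·5 ↦ 2·6|_6 = 12 ⇒ 11
(3) 11|_6 = 6 + 5 ↦ 7 + 5|_7 = 12 ⇒ 11
(4) 11|_7 = 7 + 4 ↦ 8 + 4|_8 = 12 ⇒ 11
(5) 11|_8 = 8 + 3 ↦ 9 + 3|_9 = 12 ⇒ 11
(6) 11|_9 = 9 + 2 ↦ 10 + 2|_10 = 12 ⇒ 11
(7) 11|_10 = 10 + 1 ↦ 11 + 1|_11 = 12 ⇒ 11
(8) 11|_11 = 11 ↦ 12|_12 = 12 ⇒ 11

8, 9, 10, 11, 11, 11, 11, 11, 11, 11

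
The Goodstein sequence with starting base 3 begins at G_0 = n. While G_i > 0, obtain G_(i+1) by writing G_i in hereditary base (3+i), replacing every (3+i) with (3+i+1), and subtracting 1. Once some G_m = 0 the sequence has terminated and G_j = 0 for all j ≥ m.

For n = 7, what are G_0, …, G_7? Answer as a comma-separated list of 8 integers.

G_0 = 7. HB_3(7) = 2·3 + 1. Bump = 9. G_1 = 8.
G_1 = 8. HB_4(8) = 2·4. Bump = 10. G_2 = 9.
G_2 = 9. HB_5(9) = 5 + 4. Bump = 10. G_3 = 9.
G_3 = 9. HB_6(9) = 6 + 3. Bump = 10. G_4 = 9.
G_4 = 9. HB_7(9) = 7 + 2. Bump = 10. G_5 = 9.
G_5 = 9. HB_8(9) = 8 + 1. Bump = 10. G_6 = 9.
G_6 = 9. HB_9(9) = 9. Bump = 10. G_7 = 9.

7, 8, 9, 9, 9, 9, 9, 9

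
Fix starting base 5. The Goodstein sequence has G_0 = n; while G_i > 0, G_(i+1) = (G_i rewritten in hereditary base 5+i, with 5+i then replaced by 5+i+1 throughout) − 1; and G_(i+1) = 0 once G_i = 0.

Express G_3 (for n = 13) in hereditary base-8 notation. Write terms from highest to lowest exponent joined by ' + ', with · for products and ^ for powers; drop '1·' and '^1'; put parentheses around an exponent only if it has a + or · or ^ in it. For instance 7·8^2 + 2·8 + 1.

2·8

base 5: 13 = 2·5 + 3; at 6: 2·6 + 3 = 15; next = 14
base 6: 14 = 2·6 + 2; at 7: 2·7 + 2 = 16; next = 15
base 7: 15 = 2·7 + 1; at 8: 2·8 + 1 = 17; next = 16
base 8: 16 = 2·8; at 9: 2·9 = 18; next = 17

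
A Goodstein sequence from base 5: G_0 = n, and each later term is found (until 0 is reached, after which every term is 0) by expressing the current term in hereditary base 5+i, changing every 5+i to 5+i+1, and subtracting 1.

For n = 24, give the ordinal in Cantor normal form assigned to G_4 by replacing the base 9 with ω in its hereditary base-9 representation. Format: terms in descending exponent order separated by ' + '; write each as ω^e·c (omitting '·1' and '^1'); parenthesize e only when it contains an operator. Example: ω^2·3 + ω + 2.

(0) 24|_5 = 4·5 + 4 ↦ 4·6 + 4|_6 = 28 ⇒ 27
(1) 27|_6 = 4·6 + 3 ↦ 4·7 + 3|_7 = 31 ⇒ 30
(2) 30|_7 = 4·7 + 2 ↦ 4·8 + 2|_8 = 34 ⇒ 33
(3) 33|_8 = 4·8 + 1 ↦ 4·9 + 1|_9 = 37 ⇒ 36
(4) 36|_9 = 4·9 ↦ 4·10|_10 = 40 ⇒ 39

ω·4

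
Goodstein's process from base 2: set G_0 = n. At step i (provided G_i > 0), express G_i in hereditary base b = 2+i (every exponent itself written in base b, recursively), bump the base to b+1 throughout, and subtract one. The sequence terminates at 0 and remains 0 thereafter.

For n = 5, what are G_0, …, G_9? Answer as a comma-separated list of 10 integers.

5, 27, 255, 467, 775, 1197, 1751, 2454, 3325, 4382

(0) 5|_2 = 2^2 + 1 ↦ 3^3 + 1|_3 = 28 ⇒ 27
(1) 27|_3 = 3^3 ↦ 4^4|_4 = 256 ⇒ 255
(2) 255|_4 = 3·4^3 + 3·4^2 + 3·4 + 3 ↦ 3·5^3 + 3·5^2 + 3·5 + 3|_5 = 468 ⇒ 467
(3) 467|_5 = 3·5^3 + 3·5^2 + 3·5 + 2 ↦ 3·6^3 + 3·6^2 + 3·6 + 2|_6 = 776 ⇒ 775
(4) 775|_6 = 3·6^3 + 3·6^2 + 3·6 + 1 ↦ 3·7^3 + 3·7^2 + 3·7 + 1|_7 = 1198 ⇒ 1197
(5) 1197|_7 = 3·7^3 + 3·7^2 + 3·7 ↦ 3·8^3 + 3·8^2 + 3·8|_8 = 1752 ⇒ 1751
(6) 1751|_8 = 3·8^3 + 3·8^2 + 2·8 + 7 ↦ 3·9^3 + 3·9^2 + 2·9 + 7|_9 = 2455 ⇒ 2454
(7) 2454|_9 = 3·9^3 + 3·9^2 + 2·9 + 6 ↦ 3·10^3 + 3·10^2 + 2·10 + 6|_10 = 3326 ⇒ 3325
(8) 3325|_10 = 3·10^3 + 3·10^2 + 2·10 + 5 ↦ 3·11^3 + 3·11^2 + 2·11 + 5|_11 = 4383 ⇒ 4382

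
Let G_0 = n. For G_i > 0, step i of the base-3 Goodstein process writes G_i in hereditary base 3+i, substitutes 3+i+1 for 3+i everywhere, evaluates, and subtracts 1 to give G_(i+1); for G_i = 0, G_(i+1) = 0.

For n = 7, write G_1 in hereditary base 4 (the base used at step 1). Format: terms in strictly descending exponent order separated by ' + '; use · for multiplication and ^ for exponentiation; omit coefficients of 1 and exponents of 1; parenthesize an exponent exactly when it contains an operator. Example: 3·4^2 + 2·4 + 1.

2·4

step 0: 7 = 2·3 + 1; sub 4 for 3: 2·4 + 1; = 9; G_1 = 9−1 = 8
step 1: 8 = 2·4; sub 5 for 4: 2·5; = 10; G_2 = 10−1 = 9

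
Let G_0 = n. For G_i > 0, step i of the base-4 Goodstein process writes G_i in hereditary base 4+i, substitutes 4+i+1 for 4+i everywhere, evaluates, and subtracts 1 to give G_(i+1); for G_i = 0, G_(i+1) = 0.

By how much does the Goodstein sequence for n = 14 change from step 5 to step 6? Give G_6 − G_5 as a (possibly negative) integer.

1

G_0 = 14. HB_4(14) = 3·4 + 2. Bump = 17. G_1 = 16.
G_1 = 16. HB_5(16) = 3·5 + 1. Bump = 19. G_2 = 18.
G_2 = 18. HB_6(18) = 3·6. Bump = 21. G_3 = 20.
G_3 = 20. HB_7(20) = 2·7 + 6. Bump = 22. G_4 = 21.
G_4 = 21. HB_8(21) = 2·8 + 5. Bump = 23. G_5 = 22.
G_5 = 22. HB_9(22) = 2·9 + 4. Bump = 24. G_6 = 23.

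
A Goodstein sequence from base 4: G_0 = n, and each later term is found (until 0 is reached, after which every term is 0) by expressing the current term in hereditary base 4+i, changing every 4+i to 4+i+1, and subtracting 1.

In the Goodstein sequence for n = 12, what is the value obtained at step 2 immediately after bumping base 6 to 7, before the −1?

17

base 4: 12 = 3·4; at 5: 3·5 = 15; next = 14
base 5: 14 = 2·5 + 4; at 6: 2·6 + 4 = 16; next = 15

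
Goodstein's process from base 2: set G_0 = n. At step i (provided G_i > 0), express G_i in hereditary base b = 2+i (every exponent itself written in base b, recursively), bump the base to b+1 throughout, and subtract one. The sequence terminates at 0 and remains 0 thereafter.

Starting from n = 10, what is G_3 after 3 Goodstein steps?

15625

[0] 10 ≡ 2^(2 + 1) + 2 (base 2). Lift 3: 84. −1: 83.
[1] 83 ≡ 3^(3 + 1) + 2 (base 3). Lift 4: 1026. −1: 1025.
[2] 1025 ≡ 4^(4 + 1) + 1 (base 4). Lift 5: 15626. −1: 15625.
[3] 15625 ≡ 5^(5 + 1) (base 5). Lift 6: 279936. −1: 279935.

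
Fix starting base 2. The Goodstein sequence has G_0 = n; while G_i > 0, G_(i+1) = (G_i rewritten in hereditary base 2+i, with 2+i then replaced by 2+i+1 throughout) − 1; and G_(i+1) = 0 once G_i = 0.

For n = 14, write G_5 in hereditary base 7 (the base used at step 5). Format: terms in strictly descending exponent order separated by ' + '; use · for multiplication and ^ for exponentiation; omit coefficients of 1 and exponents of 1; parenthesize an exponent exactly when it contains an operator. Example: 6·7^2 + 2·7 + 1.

7^(7 + 1) + 5·7^5 + 5·7^4 + 5·7^3 + 5·7^2 + 5·7 + 4

14 —HB2→ 2^(2 + 1) + 2^2 + 2 —bump→ 3^(3 + 1) + 3^3 + 3 = 111 —(−1)→ 110
110 —HB3→ 3^(3 + 1) + 3^3 + 2 —bump→ 4^(4 + 1) + 4^4 + 2 = 1282 —(−1)→ 1281
1281 —HB4→ 4^(4 + 1) + 4^4 + 1 —bump→ 5^(5 + 1) + 5^5 + 1 = 18751 —(−1)→ 18750
18750 —HB5→ 5^(5 + 1) + 5^5 —bump→ 6^(6 + 1) + 6^6 = 326592 —(−1)→ 326591
326591 —HB6→ 6^(6 + 1) + 5·6^5 + 5·6^4 + 5·6^3 + 5·6^2 + 5·6 + 5 —bump→ 7^(7 + 1) + 5·7^5 + 5·7^4 + 5·7^3 + 5·7^2 + 5·7 + 5 = 5862841 —(−1)→ 5862840
5862840 —HB7→ 7^(7 + 1) + 5·7^5 + 5·7^4 + 5·7^3 + 5·7^2 + 5·7 + 4 —bump→ 8^(8 + 1) + 5·8^5 + 5·8^4 + 5·8^3 + 5·8^2 + 5·8 + 4 = 134404972 —(−1)→ 134404971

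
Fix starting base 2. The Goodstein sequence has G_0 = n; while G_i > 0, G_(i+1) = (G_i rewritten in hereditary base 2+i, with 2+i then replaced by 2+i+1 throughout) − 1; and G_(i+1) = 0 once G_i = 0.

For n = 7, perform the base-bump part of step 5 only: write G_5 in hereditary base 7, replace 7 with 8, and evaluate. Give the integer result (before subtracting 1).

base 2: 7 = 2^2 + 2 + 1; at 3: 3^3 + 3 + 1 = 31; next = 30
base 3: 30 = 3^3 + 3; at 4: 4^4 + 4 = 260; next = 259
base 4: 259 = 4^4 + 3; at 5: 5^5 + 3 = 3128; next = 3127
base 5: 3127 = 5^5 + 2; at 6: 6^6 + 2 = 46658; next = 46657
base 6: 46657 = 6^6 + 1; at 7: 7^7 + 1 = 823544; next = 823543
base 7: 823543 = 7^7; at 8: 8^8 = 16777216; next = 16777215

16777216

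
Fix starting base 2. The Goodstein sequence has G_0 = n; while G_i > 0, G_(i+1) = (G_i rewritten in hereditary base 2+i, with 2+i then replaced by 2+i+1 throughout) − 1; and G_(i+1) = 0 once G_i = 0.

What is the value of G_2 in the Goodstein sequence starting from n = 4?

41

G_0 = 4. HB_2(4) = 2^2. Bump = 27. G_1 = 26.
G_1 = 26. HB_3(26) = 2·3^2 + 2·3 + 2. Bump = 42. G_2 = 41.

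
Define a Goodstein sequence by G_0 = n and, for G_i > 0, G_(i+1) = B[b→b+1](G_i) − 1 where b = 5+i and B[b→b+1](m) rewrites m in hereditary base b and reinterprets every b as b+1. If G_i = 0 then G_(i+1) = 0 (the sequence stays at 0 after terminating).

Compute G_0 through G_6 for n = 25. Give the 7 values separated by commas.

25, 35, 39, 43, 47, 51, 55

(0) 25|_5 = 5^2 ↦ 6^2|_6 = 36 ⇒ 35
(1) 35|_6 = 5·6 + 5 ↦ 5·7 + 5|_7 = 40 ⇒ 39
(2) 39|_7 = 5·7 + 4 ↦ 5·8 + 4|_8 = 44 ⇒ 43
(3) 43|_8 = 5·8 + 3 ↦ 5·9 + 3|_9 = 48 ⇒ 47
(4) 47|_9 = 5·9 + 2 ↦ 5·10 + 2|_10 = 52 ⇒ 51
(5) 51|_10 = 5·10 + 1 ↦ 5·11 + 1|_11 = 56 ⇒ 55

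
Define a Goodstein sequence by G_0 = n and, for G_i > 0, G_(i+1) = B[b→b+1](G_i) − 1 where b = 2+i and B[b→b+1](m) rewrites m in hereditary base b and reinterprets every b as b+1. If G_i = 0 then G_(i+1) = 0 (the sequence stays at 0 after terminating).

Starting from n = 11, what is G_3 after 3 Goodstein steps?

i=0: 11 = 2^(2 + 1) + 2 + 1 (b=2); 2→3: 3^(3 + 1) + 3 + 1 = 85; 85−1 = 84
i=1: 84 = 3^(3 + 1) + 3 (b=3); 3→4: 4^(4 + 1) + 4 = 1028; 1028−1 = 1027
i=2: 1027 = 4^(4 + 1) + 3 (b=4); 4→5: 5^(5 + 1) + 3 = 15628; 15628−1 = 15627
i=3: 15627 = 5^(5 + 1) + 2 (b=5); 5→6: 6^(6 + 1) + 2 = 279938; 279938−1 = 279937

15627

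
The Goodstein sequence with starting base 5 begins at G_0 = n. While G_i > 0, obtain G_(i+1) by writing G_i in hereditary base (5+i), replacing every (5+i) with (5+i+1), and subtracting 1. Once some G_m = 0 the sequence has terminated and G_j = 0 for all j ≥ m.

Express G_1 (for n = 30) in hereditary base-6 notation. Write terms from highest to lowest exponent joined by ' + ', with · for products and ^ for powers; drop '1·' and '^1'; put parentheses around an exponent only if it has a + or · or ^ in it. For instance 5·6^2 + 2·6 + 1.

(0) 30|_5 = 5^2 + 5 ↦ 6^2 + 6|_6 = 42 ⇒ 41
(1) 41|_6 = 6^2 + 5 ↦ 7^2 + 5|_7 = 54 ⇒ 53

6^2 + 5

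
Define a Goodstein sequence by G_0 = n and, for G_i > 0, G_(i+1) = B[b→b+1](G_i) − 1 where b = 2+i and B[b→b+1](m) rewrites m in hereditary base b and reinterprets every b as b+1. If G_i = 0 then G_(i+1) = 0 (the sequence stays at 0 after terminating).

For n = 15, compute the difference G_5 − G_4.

6261751

step 0: 15 = 2^(2 + 1) + 2^2 + 2 + 1; sub 3 for 2: 3^(3 + 1) + 3^3 + 3 + 1; = 112; G_1 = 112−1 = 111
step 1: 111 = 3^(3 + 1) + 3^3 + 3; sub 4 for 3: 4^(4 + 1) + 4^4 + 4; = 1284; G_2 = 1284−1 = 1283
step 2: 1283 = 4^(4 + 1) + 4^4 + 3; sub 5 for 4: 5^(5 + 1) + 5^5 + 3; = 18753; G_3 = 18753−1 = 18752
step 3: 18752 = 5^(5 + 1) + 5^5 + 2; sub 6 for 5: 6^(6 + 1) + 6^6 + 2; = 326594; G_4 = 326594−1 = 326593
step 4: 326593 = 6^(6 + 1) + 6^6 + 1; sub 7 for 6: 7^(7 + 1) + 7^7 + 1; = 6588345; G_5 = 6588345−1 = 6588344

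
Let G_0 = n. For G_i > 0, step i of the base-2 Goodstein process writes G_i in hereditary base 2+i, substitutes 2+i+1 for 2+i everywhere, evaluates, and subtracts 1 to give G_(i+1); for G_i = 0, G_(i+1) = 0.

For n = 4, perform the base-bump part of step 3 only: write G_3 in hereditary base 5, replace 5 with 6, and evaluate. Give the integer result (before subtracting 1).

84

i=0: 4 = 2^2 (b=2); 2→3: 3^3 = 27; 27−1 = 26
i=1: 26 = 2·3^2 + 2·3 + 2 (b=3); 3→4: 2·4^2 + 2·4 + 2 = 42; 42−1 = 41
i=2: 41 = 2·4^2 + 2·4 + 1 (b=4); 4→5: 2·5^2 + 2·5 + 1 = 61; 61−1 = 60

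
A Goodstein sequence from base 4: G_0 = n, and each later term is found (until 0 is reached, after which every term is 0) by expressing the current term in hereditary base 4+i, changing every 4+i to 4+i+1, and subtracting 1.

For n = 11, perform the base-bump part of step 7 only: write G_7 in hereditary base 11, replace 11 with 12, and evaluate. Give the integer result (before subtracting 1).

16

i=0: 11 = 2·4 + 3 (b=4); 4→5: 2·5 + 3 = 13; 13−1 = 12
i=1: 12 = 2·5 + 2 (b=5); 5→6: 2·6 + 2 = 14; 14−1 = 13
i=2: 13 = 2·6 + 1 (b=6); 6→7: 2·7 + 1 = 15; 15−1 = 14
i=3: 14 = 2·7 (b=7); 7→8: 2·8 = 16; 16−1 = 15
i=4: 15 = 8 + 7 (b=8); 8→9: 9 + 7 = 16; 16−1 = 15
i=5: 15 = 9 + 6 (b=9); 9→10: 10 + 6 = 16; 16−1 = 15
i=6: 15 = 10 + 5 (b=10); 10→11: 11 + 5 = 16; 16−1 = 15
i=7: 15 = 11 + 4 (b=11); 11→12: 12 + 4 = 16; 16−1 = 15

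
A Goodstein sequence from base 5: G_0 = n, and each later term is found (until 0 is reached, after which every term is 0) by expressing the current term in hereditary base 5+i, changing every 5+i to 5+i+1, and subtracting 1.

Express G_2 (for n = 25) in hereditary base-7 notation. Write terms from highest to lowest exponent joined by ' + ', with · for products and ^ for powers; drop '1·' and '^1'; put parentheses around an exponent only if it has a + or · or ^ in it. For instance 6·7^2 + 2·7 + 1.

5·7 + 4

base 5: 25 = 5^2; at 6: 6^2 = 36; next = 35
base 6: 35 = 5·6 + 5; at 7: 5·7 + 5 = 40; next = 39
base 7: 39 = 5·7 + 4; at 8: 5·8 + 4 = 44; next = 43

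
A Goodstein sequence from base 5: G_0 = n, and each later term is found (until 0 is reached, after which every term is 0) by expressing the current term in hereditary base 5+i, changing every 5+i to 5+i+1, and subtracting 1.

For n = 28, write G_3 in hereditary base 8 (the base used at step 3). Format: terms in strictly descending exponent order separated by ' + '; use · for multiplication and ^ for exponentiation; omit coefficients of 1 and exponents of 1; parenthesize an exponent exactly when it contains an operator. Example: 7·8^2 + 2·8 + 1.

G_0 = 28. HB_5(28) = 5^2 + 3. Bump = 39. G_1 = 38.
G_1 = 38. HB_6(38) = 6^2 + 2. Bump = 51. G_2 = 50.
G_2 = 50. HB_7(50) = 7^2 + 1. Bump = 65. G_3 = 64.
G_3 = 64. HB_8(64) = 8^2. Bump = 81. G_4 = 80.

8^2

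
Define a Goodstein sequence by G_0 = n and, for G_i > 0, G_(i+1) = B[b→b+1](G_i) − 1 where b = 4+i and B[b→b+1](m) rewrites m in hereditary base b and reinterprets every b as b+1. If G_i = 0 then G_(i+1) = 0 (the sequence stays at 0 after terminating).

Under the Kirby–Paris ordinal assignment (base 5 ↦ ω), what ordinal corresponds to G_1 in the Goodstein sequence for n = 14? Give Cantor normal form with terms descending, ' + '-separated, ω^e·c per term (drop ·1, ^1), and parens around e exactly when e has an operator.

(0) 14|_4 = 3·4 + 2 ↦ 3·5 + 2|_5 = 17 ⇒ 16
(1) 16|_5 = 3·5 + 1 ↦ 3·6 + 1|_6 = 19 ⇒ 18

ω·3 + 1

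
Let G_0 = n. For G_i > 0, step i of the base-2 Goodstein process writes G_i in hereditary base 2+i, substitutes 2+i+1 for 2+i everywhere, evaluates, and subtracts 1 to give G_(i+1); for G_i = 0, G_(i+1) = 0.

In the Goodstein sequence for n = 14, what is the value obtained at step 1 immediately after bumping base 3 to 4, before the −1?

G_0 = 14. HB_2(14) = 2^(2 + 1) + 2^2 + 2. Bump = 111. G_1 = 110.
G_1 = 110. HB_3(110) = 3^(3 + 1) + 3^3 + 2. Bump = 1282. G_2 = 1281.

1282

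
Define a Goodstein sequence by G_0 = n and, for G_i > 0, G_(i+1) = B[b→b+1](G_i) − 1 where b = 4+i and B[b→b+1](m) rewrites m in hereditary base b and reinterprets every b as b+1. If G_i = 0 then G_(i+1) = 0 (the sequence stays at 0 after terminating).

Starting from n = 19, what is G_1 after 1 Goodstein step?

i=0: 19 = 4^2 + 3 (b=4); 4→5: 5^2 + 3 = 28; 28−1 = 27
i=1: 27 = 5^2 + 2 (b=5); 5→6: 6^2 + 2 = 38; 38−1 = 37

27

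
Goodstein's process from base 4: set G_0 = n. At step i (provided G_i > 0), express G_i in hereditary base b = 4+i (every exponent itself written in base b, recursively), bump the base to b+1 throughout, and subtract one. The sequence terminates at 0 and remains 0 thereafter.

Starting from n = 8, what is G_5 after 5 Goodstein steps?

9

[0] 8 ≡ 2·4 (base 4). Lift 5: 10. −1: 9.
[1] 9 ≡ 5 + 4 (base 5). Lift 6: 10. −1: 9.
[2] 9 ≡ 6 + 3 (base 6). Lift 7: 10. −1: 9.
[3] 9 ≡ 7 + 2 (base 7). Lift 8: 10. −1: 9.
[4] 9 ≡ 8 + 1 (base 8). Lift 9: 10. −1: 9.
[5] 9 ≡ 9 (base 9). Lift 10: 10. −1: 9.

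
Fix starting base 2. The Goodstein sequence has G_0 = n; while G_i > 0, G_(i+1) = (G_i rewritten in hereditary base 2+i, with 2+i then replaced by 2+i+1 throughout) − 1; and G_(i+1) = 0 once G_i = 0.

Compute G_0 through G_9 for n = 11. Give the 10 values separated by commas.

11, 84, 1027, 15627, 279937, 5764801, 134217727, 2749609302, 70077777775, 1997331745490

G_0=11  [base 2] 2^(2 + 1) + 2 + 1  →[2↦3]→  3^(3 + 1) + 3 + 1 = 85  −1 ⇒ G_1=84
G_1=84  [base 3] 3^(3 + 1) + 3  →[3↦4]→  4^(4 + 1) + 4 = 1028  −1 ⇒ G_2=1027
G_2=1027  [base 4] 4^(4 + 1) + 3  →[4↦5]→  5^(5 + 1) + 3 = 15628  −1 ⇒ G_3=15627
G_3=15627  [base 5] 5^(5 + 1) + 2  →[5↦6]→  6^(6 + 1) + 2 = 279938  −1 ⇒ G_4=279937
G_4=279937  [base 6] 6^(6 + 1) + 1  →[6↦7]→  7^(7 + 1) + 1 = 5764802  −1 ⇒ G_5=5764801
G_5=5764801  [base 7] 7^(7 + 1)  →[7↦8]→  8^(8 + 1) = 134217728  −1 ⇒ G_6=134217727
G_6=134217727  [base 8] 7·8^8 + 7·8^7 + 7·8^6 + 7·8^5 + 7·8^4 + 7·8^3 + 7·8^2 + 7·8 + 7  →[8↦9]→  7·9^9 + 7·9^7 + 7·9^6 + 7·9^5 + 7·9^4 + 7·9^3 + 7·9^2 + 7·9 + 7 = 2749609303  −1 ⇒ G_7=2749609302
G_7=2749609302  [base 9] 7·9^9 + 7·9^7 + 7·9^6 + 7·9^5 + 7·9^4 + 7·9^3 + 7·9^2 + 7·9 + 6  →[9↦10]→  7·10^10 + 7·10^7 + 7·10^6 + 7·10^5 + 7·10^4 + 7·10^3 + 7·10^2 + 7·10 + 6 = 70077777776  −1 ⇒ G_8=70077777775
G_8=70077777775  [base 10] 7·10^10 + 7·10^7 + 7·10^6 + 7·10^5 + 7·10^4 + 7·10^3 + 7·10^2 + 7·10 + 5  →[10↦11]→  7·11^11 + 7·11^7 + 7·11^6 + 7·11^5 + 7·11^4 + 7·11^3 + 7·11^2 + 7·11 + 5 = 1997331745491  −1 ⇒ G_9=1997331745490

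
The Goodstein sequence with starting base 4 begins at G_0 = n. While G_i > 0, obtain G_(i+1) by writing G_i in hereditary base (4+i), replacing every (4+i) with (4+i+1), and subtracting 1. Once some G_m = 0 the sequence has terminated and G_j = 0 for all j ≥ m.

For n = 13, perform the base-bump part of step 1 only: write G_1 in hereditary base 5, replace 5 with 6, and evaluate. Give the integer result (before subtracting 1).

18

base 4: 13 = 3·4 + 1; at 5: 3·5 + 1 = 16; next = 15
base 5: 15 = 3·5; at 6: 3·6 = 18; next = 17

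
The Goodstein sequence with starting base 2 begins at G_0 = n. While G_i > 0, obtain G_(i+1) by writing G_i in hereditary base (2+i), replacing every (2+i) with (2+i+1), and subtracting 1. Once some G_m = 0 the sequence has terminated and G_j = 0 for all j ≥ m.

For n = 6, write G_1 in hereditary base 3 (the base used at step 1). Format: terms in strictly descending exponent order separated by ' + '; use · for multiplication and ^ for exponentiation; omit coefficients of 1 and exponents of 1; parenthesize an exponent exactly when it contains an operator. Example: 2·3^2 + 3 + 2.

step 0: 6 = 2^2 + 2; sub 3 for 2: 3^3 + 3; = 30; G_1 = 30−1 = 29
step 1: 29 = 3^3 + 2; sub 4 for 3: 4^4 + 2; = 258; G_2 = 258−1 = 257

3^3 + 2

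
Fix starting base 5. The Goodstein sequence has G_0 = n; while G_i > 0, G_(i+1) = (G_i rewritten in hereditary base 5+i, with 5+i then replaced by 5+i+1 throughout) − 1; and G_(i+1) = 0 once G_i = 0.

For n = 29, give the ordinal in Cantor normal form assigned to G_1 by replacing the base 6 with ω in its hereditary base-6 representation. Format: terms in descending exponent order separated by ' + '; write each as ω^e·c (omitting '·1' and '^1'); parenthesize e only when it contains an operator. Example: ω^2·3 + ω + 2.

(0) 29|_5 = 5^2 + 4 ↦ 6^2 + 4|_6 = 40 ⇒ 39
(1) 39|_6 = 6^2 + 3 ↦ 7^2 + 3|_7 = 52 ⇒ 51

ω^2 + 3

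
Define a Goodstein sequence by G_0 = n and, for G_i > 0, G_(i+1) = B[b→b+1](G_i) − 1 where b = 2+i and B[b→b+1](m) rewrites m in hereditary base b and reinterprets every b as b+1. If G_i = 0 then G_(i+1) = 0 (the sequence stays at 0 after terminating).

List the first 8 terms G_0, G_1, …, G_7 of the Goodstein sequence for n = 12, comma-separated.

[0] 12 ≡ 2^(2 + 1) + 2^2 (base 2). Lift 3: 108. −1: 107.
[1] 107 ≡ 3^(3 + 1) + 2·3^2 + 2·3 + 2 (base 3). Lift 4: 1066. −1: 1065.
[2] 1065 ≡ 4^(4 + 1) + 2·4^2 + 2·4 + 1 (base 4). Lift 5: 15686. −1: 15685.
[3] 15685 ≡ 5^(5 + 1) + 2·5^2 + 2·5 (base 5). Lift 6: 280020. −1: 280019.
[4] 280019 ≡ 6^(6 + 1) + 2·6^2 + 6 + 5 (base 6). Lift 7: 5764911. −1: 5764910.
[5] 5764910 ≡ 7^(7 + 1) + 2·7^2 + 7 + 4 (base 7). Lift 8: 134217868. −1: 134217867.
[6] 134217867 ≡ 8^(8 + 1) + 2·8^2 + 8 + 3 (base 8). Lift 9: 3486784575. −1: 3486784574.

12, 107, 1065, 15685, 280019, 5764910, 134217867, 3486784574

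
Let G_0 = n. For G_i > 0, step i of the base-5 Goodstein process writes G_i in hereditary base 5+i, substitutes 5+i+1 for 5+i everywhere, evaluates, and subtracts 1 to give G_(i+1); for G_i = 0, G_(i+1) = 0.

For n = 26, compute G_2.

48

base 5: 26 = 5^2 + 1; at 6: 6^2 + 1 = 37; next = 36
base 6: 36 = 6^2; at 7: 7^2 = 49; next = 48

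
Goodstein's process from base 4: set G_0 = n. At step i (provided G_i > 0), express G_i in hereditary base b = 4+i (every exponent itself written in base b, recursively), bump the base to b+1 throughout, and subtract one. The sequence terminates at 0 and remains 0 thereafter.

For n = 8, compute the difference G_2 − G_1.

0

G_0 = 8. HB_4(8) = 2·4. Bump = 10. G_1 = 9.
G_1 = 9. HB_5(9) = 5 + 4. Bump = 10. G_2 = 9.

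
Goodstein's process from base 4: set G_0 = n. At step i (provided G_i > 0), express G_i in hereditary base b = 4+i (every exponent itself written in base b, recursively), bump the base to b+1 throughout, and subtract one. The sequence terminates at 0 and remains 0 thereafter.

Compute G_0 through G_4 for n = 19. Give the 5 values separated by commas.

19, 27, 37, 49, 63

step 0: 19 = 4^2 + 3; sub 5 for 4: 5^2 + 3; = 28; G_1 = 28−1 = 27
step 1: 27 = 5^2 + 2; sub 6 for 5: 6^2 + 2; = 38; G_2 = 38−1 = 37
step 2: 37 = 6^2 + 1; sub 7 for 6: 7^2 + 1; = 50; G_3 = 50−1 = 49
step 3: 49 = 7^2; sub 8 for 7: 8^2; = 64; G_4 = 64−1 = 63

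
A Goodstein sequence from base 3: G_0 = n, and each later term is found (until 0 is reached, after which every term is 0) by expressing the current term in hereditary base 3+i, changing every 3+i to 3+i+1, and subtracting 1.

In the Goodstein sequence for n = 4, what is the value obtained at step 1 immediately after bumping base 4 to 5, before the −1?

(0) 4|_3 = 3 + 1 ↦ 4 + 1|_4 = 5 ⇒ 4
(1) 4|_4 = 4 ↦ 5|_5 = 5 ⇒ 4

5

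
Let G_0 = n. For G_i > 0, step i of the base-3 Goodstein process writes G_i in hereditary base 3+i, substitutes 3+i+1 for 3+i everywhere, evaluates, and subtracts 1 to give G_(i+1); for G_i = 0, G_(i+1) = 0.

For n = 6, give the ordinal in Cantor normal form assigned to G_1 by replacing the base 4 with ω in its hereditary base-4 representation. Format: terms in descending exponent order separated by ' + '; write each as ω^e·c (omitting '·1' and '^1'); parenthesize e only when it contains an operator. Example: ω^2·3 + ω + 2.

ω + 3

(0) 6|_3 = 2·3 ↦ 2·4|_4 = 8 ⇒ 7
(1) 7|_4 = 4 + 3 ↦ 5 + 3|_5 = 8 ⇒ 7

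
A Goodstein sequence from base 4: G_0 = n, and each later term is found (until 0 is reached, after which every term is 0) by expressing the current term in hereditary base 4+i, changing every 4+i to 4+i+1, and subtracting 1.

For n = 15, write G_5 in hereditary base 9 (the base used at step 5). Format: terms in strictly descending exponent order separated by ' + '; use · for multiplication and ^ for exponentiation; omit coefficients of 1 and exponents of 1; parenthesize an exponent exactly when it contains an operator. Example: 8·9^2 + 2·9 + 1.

15 —HB4→ 3·4 + 3 —bump→ 3·5 + 3 = 18 —(−1)→ 17
17 —HB5→ 3·5 + 2 —bump→ 3·6 + 2 = 20 —(−1)→ 19
19 —HB6→ 3·6 + 1 —bump→ 3·7 + 1 = 22 —(−1)→ 21
21 —HB7→ 3·7 —bump→ 3·8 = 24 —(−1)→ 23
23 —HB8→ 2·8 + 7 —bump→ 2·9 + 7 = 25 —(−1)→ 24
24 —HB9→ 2·9 + 6 —bump→ 2·10 + 6 = 26 —(−1)→ 25

2·9 + 6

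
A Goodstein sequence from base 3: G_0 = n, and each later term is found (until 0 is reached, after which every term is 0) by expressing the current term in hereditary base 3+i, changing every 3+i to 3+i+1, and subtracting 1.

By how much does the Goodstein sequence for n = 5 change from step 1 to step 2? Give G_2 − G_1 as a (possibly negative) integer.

0

[0] 5 ≡ 3 + 2 (base 3). Lift 4: 6. −1: 5.
[1] 5 ≡ 4 + 1 (base 4). Lift 5: 6. −1: 5.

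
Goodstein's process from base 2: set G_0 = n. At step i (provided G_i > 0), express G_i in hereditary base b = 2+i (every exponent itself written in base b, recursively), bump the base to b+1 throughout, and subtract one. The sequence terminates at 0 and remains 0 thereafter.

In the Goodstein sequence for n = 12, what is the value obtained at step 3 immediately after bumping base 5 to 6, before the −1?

[0] 12 ≡ 2^(2 + 1) + 2^2 (base 2). Lift 3: 108. −1: 107.
[1] 107 ≡ 3^(3 + 1) + 2·3^2 + 2·3 + 2 (base 3). Lift 4: 1066. −1: 1065.
[2] 1065 ≡ 4^(4 + 1) + 2·4^2 + 2·4 + 1 (base 4). Lift 5: 15686. −1: 15685.
[3] 15685 ≡ 5^(5 + 1) + 2·5^2 + 2·5 (base 5). Lift 6: 280020. −1: 280019.

280020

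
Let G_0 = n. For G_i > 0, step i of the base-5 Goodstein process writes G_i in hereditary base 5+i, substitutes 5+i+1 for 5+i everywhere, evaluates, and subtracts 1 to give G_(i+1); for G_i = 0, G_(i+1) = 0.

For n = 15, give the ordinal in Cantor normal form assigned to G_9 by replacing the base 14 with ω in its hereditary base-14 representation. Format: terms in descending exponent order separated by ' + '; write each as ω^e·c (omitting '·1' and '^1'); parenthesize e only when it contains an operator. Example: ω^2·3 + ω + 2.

ω + 9

base 5: 15 = 3·5; at 6: 3·6 = 18; next = 17
base 6: 17 = 2·6 + 5; at 7: 2·7 + 5 = 19; next = 18
base 7: 18 = 2·7 + 4; at 8: 2·8 + 4 = 20; next = 19
base 8: 19 = 2·8 + 3; at 9: 2·9 + 3 = 21; next = 20
base 9: 20 = 2·9 + 2; at 10: 2·10 + 2 = 22; next = 21
base 10: 21 = 2·10 + 1; at 11: 2·11 + 1 = 23; next = 22
base 11: 22 = 2·11; at 12: 2·12 = 24; next = 23
base 12: 23 = 12 + 11; at 13: 13 + 11 = 24; next = 23
base 13: 23 = 13 + 10; at 14: 14 + 10 = 24; next = 23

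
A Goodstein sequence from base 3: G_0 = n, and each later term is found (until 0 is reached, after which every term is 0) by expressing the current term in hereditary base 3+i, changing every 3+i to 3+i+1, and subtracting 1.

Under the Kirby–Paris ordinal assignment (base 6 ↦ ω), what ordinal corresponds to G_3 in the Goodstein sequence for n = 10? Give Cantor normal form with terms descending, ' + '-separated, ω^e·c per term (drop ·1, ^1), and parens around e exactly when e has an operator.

ω·4 + 3

G_0=10  [base 3] 3^2 + 1  →[3↦4]→  4^2 + 1 = 17  −1 ⇒ G_1=16
G_1=16  [base 4] 4^2  →[4↦5]→  5^2 = 25  −1 ⇒ G_2=24
G_2=24  [base 5] 4·5 + 4  →[5↦6]→  4·6 + 4 = 28  −1 ⇒ G_3=27
G_3=27  [base 6] 4·6 + 3  →[6↦7]→  4·7 + 3 = 31  −1 ⇒ G_4=30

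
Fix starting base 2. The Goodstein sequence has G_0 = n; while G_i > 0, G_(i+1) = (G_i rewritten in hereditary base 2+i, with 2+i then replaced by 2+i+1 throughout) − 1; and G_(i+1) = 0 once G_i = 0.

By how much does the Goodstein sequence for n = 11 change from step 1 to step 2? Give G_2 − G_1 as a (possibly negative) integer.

G_0 = 11. HB_2(11) = 2^(2 + 1) + 2 + 1. Bump = 85. G_1 = 84.
G_1 = 84. HB_3(84) = 3^(3 + 1) + 3. Bump = 1028. G_2 = 1027.

943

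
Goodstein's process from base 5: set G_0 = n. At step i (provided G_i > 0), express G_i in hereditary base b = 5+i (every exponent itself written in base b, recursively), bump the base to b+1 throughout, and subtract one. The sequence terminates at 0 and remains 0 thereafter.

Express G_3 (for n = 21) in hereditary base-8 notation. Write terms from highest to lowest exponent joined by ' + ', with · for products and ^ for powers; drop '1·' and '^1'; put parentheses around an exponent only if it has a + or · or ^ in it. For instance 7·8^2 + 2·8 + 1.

3·8 + 5

(0) 21|_5 = 4·5 + 1 ↦ 4·6 + 1|_6 = 25 ⇒ 24
(1) 24|_6 = 4·6 ↦ 4·7|_7 = 28 ⇒ 27
(2) 27|_7 = 3·7 + 6 ↦ 3·8 + 6|_8 = 30 ⇒ 29
(3) 29|_8 = 3·8 + 5 ↦ 3·9 + 5|_9 = 32 ⇒ 31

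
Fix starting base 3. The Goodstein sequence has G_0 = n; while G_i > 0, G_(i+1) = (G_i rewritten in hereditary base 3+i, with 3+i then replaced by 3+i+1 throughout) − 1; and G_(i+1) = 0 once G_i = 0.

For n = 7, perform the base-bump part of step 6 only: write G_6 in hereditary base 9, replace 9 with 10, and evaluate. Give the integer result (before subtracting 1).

i=0: 7 = 2·3 + 1 (b=3); 3→4: 2·4 + 1 = 9; 9−1 = 8
i=1: 8 = 2·4 (b=4); 4→5: 2·5 = 10; 10−1 = 9
i=2: 9 = 5 + 4 (b=5); 5→6: 6 + 4 = 10; 10−1 = 9
i=3: 9 = 6 + 3 (b=6); 6→7: 7 + 3 = 10; 10−1 = 9
i=4: 9 = 7 + 2 (b=7); 7→8: 8 + 2 = 10; 10−1 = 9
i=5: 9 = 8 + 1 (b=8); 8→9: 9 + 1 = 10; 10−1 = 9
i=6: 9 = 9 (b=9); 9→10: 10 = 10; 10−1 = 9

10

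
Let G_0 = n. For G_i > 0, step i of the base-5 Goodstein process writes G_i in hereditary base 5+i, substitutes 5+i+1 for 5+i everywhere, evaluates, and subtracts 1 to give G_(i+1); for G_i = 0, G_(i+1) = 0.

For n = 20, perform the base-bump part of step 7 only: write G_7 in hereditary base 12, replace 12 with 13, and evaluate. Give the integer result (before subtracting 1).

37

G_0=20  [base 5] 4·5  →[5↦6]→  4·6 = 24  −1 ⇒ G_1=23
G_1=23  [base 6] 3·6 + 5  →[6↦7]→  3·7 + 5 = 26  −1 ⇒ G_2=25
G_2=25  [base 7] 3·7 + 4  →[7↦8]→  3·8 + 4 = 28  −1 ⇒ G_3=27
G_3=27  [base 8] 3·8 + 3  →[8↦9]→  3·9 + 3 = 30  −1 ⇒ G_4=29
G_4=29  [base 9] 3·9 + 2  →[9↦10]→  3·10 + 2 = 32  −1 ⇒ G_5=31
G_5=31  [base 10] 3·10 + 1  →[10↦11]→  3·11 + 1 = 34  −1 ⇒ G_6=33
G_6=33  [base 11] 3·11  →[11↦12]→  3·12 = 36  −1 ⇒ G_7=35
G_7=35  [base 12] 2·12 + 11  →[12↦13]→  2·13 + 11 = 37  −1 ⇒ G_8=36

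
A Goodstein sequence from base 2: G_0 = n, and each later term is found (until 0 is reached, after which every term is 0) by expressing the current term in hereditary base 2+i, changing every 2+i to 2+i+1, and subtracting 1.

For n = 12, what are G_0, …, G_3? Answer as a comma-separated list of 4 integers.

12 —HB2→ 2^(2 + 1) + 2^2 —bump→ 3^(3 + 1) + 3^3 = 108 —(−1)→ 107
107 —HB3→ 3^(3 + 1) + 2·3^2 + 2·3 + 2 —bump→ 4^(4 + 1) + 2·4^2 + 2·4 + 2 = 1066 —(−1)→ 1065
1065 —HB4→ 4^(4 + 1) + 2·4^2 + 2·4 + 1 —bump→ 5^(5 + 1) + 2·5^2 + 2·5 + 1 = 15686 —(−1)→ 15685

12, 107, 1065, 15685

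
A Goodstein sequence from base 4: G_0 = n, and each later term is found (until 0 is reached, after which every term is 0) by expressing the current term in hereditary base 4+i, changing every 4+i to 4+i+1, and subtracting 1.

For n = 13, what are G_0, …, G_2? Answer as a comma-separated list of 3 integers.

[0] 13 ≡ 3·4 + 1 (base 4). Lift 5: 16. −1: 15.
[1] 15 ≡ 3·5 (base 5). Lift 6: 18. −1: 17.

13, 15, 17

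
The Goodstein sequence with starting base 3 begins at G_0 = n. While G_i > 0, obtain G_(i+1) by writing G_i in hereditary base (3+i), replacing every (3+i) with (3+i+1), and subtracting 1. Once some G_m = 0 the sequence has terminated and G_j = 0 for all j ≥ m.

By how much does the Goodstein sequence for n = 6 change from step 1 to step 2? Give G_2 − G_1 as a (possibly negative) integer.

0

G_0=6  [base 3] 2·3  →[3↦4]→  2·4 = 8  −1 ⇒ G_1=7
G_1=7  [base 4] 4 + 3  →[4↦5]→  5 + 3 = 8  −1 ⇒ G_2=7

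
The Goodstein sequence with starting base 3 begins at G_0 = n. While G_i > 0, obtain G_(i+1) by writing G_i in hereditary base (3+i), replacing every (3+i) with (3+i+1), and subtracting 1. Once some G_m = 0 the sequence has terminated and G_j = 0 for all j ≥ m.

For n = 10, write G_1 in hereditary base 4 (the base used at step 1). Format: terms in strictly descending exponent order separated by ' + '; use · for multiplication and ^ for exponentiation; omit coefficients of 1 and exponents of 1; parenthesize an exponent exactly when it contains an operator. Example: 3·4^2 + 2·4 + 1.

4^2

G_0 = 10. HB_3(10) = 3^2 + 1. Bump = 17. G_1 = 16.
G_1 = 16. HB_4(16) = 4^2. Bump = 25. G_2 = 24.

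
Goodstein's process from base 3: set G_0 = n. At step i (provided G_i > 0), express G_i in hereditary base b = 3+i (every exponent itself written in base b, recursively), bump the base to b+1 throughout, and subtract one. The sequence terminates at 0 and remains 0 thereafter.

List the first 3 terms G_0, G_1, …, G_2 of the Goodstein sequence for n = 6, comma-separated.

6, 7, 7

i=0: 6 = 2·3 (b=3); 3→4: 2·4 = 8; 8−1 = 7
i=1: 7 = 4 + 3 (b=4); 4→5: 5 + 3 = 8; 8−1 = 7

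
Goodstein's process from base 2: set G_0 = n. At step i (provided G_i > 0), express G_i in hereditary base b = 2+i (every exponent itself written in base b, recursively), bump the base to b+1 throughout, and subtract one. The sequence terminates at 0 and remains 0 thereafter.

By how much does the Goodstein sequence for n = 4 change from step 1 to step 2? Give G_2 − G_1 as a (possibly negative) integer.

[0] 4 ≡ 2^2 (base 2). Lift 3: 27. −1: 26.
[1] 26 ≡ 2·3^2 + 2·3 + 2 (base 3). Lift 4: 42. −1: 41.

15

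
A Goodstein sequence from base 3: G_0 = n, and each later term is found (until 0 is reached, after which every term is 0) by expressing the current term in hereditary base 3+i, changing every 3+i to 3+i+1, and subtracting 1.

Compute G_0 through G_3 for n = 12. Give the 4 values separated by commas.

12, 19, 27, 37

(0) 12|_3 = 3^2 + 3 ↦ 4^2 + 4|_4 = 20 ⇒ 19
(1) 19|_4 = 4^2 + 3 ↦ 5^2 + 3|_5 = 28 ⇒ 27
(2) 27|_5 = 5^2 + 2 ↦ 6^2 + 2|_6 = 38 ⇒ 37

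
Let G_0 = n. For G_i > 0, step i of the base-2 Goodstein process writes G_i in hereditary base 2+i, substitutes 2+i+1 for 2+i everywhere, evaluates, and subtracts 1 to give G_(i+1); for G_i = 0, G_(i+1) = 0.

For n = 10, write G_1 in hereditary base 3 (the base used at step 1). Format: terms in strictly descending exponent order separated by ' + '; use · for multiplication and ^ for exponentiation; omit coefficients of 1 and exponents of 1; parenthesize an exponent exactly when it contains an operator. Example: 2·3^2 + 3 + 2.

3^(3 + 1) + 2

[0] 10 ≡ 2^(2 + 1) + 2 (base 2). Lift 3: 84. −1: 83.
[1] 83 ≡ 3^(3 + 1) + 2 (base 3). Lift 4: 1026. −1: 1025.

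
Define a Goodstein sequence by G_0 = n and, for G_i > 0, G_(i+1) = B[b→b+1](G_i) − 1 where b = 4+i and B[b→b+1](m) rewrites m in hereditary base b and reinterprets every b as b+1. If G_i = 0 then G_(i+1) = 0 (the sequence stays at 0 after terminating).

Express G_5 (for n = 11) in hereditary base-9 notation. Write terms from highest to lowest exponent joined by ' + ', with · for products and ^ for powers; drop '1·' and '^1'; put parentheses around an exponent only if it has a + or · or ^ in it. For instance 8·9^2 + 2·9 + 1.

9 + 6

G_0 = 11. HB_4(11) = 2·4 + 3. Bump = 13. G_1 = 12.
G_1 = 12. HB_5(12) = 2·5 + 2. Bump = 14. G_2 = 13.
G_2 = 13. HB_6(13) = 2·6 + 1. Bump = 15. G_3 = 14.
G_3 = 14. HB_7(14) = 2·7. Bump = 16. G_4 = 15.
G_4 = 15. HB_8(15) = 8 + 7. Bump = 16. G_5 = 15.
G_5 = 15. HB_9(15) = 9 + 6. Bump = 16. G_6 = 15.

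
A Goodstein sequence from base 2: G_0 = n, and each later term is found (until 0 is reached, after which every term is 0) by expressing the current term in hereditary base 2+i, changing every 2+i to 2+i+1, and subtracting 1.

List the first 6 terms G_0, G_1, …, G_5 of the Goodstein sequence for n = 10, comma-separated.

10, 83, 1025, 15625, 279935, 4215754

step 0: 10 = 2^(2 + 1) + 2; sub 3 for 2: 3^(3 + 1) + 3; = 84; G_1 = 84−1 = 83
step 1: 83 = 3^(3 + 1) + 2; sub 4 for 3: 4^(4 + 1) + 2; = 1026; G_2 = 1026−1 = 1025
step 2: 1025 = 4^(4 + 1) + 1; sub 5 for 4: 5^(5 + 1) + 1; = 15626; G_3 = 15626−1 = 15625
step 3: 15625 = 5^(5 + 1); sub 6 for 5: 6^(6 + 1); = 279936; G_4 = 279936−1 = 279935
step 4: 279935 = 5·6^6 + 5·6^5 + 5·6^4 + 5·6^3 + 5·6^2 + 5·6 + 5; sub 7 for 6: 5·7^7 + 5·7^5 + 5·7^4 + 5·7^3 + 5·7^2 + 5·7 + 5; = 4215755; G_5 = 4215755−1 = 4215754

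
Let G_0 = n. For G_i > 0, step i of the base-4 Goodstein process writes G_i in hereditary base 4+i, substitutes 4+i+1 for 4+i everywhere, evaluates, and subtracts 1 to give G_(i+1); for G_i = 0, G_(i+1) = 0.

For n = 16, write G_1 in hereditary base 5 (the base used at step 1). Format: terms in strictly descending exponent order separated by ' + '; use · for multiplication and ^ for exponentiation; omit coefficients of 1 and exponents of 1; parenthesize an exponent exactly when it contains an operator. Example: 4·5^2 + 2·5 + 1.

4·5 + 4

(0) 16|_4 = 4^2 ↦ 5^2|_5 = 25 ⇒ 24
(1) 24|_5 = 4·5 + 4 ↦ 4·6 + 4|_6 = 28 ⇒ 27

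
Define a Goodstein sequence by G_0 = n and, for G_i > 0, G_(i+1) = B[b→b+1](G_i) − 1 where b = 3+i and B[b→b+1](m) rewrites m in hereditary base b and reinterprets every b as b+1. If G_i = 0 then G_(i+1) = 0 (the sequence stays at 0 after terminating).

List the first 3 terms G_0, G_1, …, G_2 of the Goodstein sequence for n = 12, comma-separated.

i=0: 12 = 3^2 + 3 (b=3); 3→4: 4^2 + 4 = 20; 20−1 = 19
i=1: 19 = 4^2 + 3 (b=4); 4→5: 5^2 + 3 = 28; 28−1 = 27

12, 19, 27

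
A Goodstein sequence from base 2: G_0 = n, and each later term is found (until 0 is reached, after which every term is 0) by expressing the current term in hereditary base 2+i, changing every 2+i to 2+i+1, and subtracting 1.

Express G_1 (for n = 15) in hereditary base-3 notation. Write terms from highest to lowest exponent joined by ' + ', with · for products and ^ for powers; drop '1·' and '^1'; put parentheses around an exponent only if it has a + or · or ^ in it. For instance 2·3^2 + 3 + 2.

G_0=15  [base 2] 2^(2 + 1) + 2^2 + 2 + 1  →[2↦3]→  3^(3 + 1) + 3^3 + 3 + 1 = 112  −1 ⇒ G_1=111
G_1=111  [base 3] 3^(3 + 1) + 3^3 + 3  →[3↦4]→  4^(4 + 1) + 4^4 + 4 = 1284  −1 ⇒ G_2=1283

3^(3 + 1) + 3^3 + 3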